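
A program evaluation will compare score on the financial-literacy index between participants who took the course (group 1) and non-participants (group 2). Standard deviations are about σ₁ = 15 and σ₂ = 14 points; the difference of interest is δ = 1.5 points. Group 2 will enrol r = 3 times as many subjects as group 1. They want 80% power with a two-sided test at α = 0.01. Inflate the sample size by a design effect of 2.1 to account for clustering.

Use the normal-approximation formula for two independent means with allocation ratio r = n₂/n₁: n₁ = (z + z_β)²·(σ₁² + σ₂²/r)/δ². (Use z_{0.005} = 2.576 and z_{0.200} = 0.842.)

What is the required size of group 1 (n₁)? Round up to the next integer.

n₁ = (z_{α/2} + z_β)² · (σ₁² + σ₂²/r) / δ²
   = (2.576 + 0.842)² · (15² + 14²/3) / 1.5²
   = 11.6827 · (225 + 65.3333) / 2.25
   = 11.6827 · 290.3333 / 2.25
   = 1507.50
Design effect: 2.1 × 1507.50 = 3165.76.
Round up → n₁ = 3166; n₂ = r·n₁ = 3 × 3166 = 9498.

n₁ = 3166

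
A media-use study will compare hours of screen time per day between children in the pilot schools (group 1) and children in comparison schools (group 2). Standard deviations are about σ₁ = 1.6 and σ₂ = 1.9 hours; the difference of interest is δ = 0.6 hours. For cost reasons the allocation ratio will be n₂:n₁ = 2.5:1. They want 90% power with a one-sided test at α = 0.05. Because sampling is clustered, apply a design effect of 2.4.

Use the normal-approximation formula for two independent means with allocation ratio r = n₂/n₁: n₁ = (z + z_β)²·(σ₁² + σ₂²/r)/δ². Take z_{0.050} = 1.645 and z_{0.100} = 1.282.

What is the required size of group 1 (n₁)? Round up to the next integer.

n₁ = (z_α + z_β)² · (σ₁² + σ₂²/r) / δ²
   = (1.645 + 1.282)² · (1.6² + 1.9²/2.5) / 0.6²
   = 8.5673 · (2.56 + 1.444) / 0.36
   = 8.5673 · 4.004 / 0.36
   = 95.29
Design effect: 2.4 × 95.29 = 228.69.
Round up → n₁ = 229; n₂ = r·n₁ = 2.5 × 229 = 573.

n₁ = 229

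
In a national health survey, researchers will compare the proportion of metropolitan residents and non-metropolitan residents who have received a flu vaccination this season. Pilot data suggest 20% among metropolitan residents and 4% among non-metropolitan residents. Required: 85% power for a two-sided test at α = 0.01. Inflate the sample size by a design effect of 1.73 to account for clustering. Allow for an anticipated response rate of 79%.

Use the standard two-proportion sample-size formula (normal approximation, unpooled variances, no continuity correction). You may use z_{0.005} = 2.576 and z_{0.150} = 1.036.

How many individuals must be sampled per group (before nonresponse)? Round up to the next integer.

n = 222 per group

n = (z_{α/2} + z_β)² · [p₁(1−p₁) + p₂(1−p₂)] / (p₁ − p₂)²
  = (2.576 + 1.036)² · (0.20·0.80 + 0.04·0.96) / (0.16)²
  = (3.612)² · (0.1600 + 0.0384) / 0.0256
  = 13.0465 · 0.1984 / 0.0256
  = 101.11
Design effect: 1.73 × 101.11 = 174.92.
Adjust for 79% response: 174.92 / 0.79 = 221.42.
Round up → n = 222 per group.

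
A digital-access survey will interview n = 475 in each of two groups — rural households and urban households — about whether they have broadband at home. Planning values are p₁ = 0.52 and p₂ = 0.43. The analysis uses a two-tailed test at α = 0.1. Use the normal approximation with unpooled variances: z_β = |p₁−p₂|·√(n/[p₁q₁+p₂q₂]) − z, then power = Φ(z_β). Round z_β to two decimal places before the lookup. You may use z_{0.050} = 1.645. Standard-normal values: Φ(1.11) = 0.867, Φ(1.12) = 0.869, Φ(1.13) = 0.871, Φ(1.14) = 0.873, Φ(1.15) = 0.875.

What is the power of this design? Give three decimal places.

Power ≈ 0.873

z_β = |p₁−p₂|·√(n/[p₁q₁+p₂q₂]) − z_{α/2}
    = 0.09 · √(475/0.4947) − 1.645
    = 0.09 · 30.9867 − 1.645
    = 2.7888 − 1.645 = 1.1438 → 1.14
Power = Φ(1.14) = 0.873.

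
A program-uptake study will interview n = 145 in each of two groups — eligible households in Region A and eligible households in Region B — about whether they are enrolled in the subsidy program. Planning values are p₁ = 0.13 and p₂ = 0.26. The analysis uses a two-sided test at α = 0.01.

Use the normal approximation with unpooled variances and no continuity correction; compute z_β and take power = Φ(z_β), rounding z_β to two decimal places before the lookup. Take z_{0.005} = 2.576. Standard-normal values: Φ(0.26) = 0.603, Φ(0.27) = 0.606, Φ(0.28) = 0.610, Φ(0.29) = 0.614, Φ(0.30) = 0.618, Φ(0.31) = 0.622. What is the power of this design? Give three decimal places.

z_β = |p₁−p₂|·√(n/[p₁q₁+p₂q₂]) − z_{α/2}
    = 0.13 · √(145/0.3055) − 2.576
    = 0.13 · 21.7860 − 2.576
    = 2.8322 − 2.576 = 0.2562 → 0.26
Power = Φ(0.26) = 0.603.

Power ≈ 0.603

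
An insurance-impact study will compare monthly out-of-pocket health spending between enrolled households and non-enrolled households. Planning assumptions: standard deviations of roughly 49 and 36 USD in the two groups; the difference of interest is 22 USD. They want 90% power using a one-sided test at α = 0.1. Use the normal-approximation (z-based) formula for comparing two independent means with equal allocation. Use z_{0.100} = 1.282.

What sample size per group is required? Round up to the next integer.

n = 51 per group

n = (z_α + z_β)² · (σ₁² + σ₂²) / δ²
  = (1.282 + 1.282)² · (49² + 36² = 3697) / 22²
  = 6.5741 · 3697 / 484
  = 50.22
Round up → n = 51 per group.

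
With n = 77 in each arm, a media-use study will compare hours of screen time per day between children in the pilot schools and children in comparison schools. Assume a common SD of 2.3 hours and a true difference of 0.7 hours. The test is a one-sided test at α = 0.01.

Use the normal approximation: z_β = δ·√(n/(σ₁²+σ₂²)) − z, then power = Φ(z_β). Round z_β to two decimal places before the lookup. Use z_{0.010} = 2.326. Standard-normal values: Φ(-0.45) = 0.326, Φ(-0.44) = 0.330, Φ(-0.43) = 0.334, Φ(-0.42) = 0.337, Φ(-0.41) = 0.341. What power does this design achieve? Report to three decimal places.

Power ≈ 0.330

z_β = δ·√(n/(σ₁²+σ₂²)) − z_α
    = 0.7 · √(77/10.58) − 2.326
    = 0.7 · 2.69776 − 2.326
    = 1.8884 − 2.326 = -0.4376 → -0.44
Power = Φ(-0.44) = 0.330.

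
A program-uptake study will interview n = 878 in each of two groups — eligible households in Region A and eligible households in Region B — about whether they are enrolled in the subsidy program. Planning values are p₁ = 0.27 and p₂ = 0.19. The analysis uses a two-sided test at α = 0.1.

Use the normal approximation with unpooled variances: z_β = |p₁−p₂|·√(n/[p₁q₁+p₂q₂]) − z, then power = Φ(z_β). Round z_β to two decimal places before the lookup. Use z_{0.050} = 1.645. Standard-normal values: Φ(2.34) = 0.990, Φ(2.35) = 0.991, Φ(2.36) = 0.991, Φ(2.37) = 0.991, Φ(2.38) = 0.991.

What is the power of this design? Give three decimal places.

z_β = |p₁−p₂|·√(n/[p₁q₁+p₂q₂]) − z_{α/2}
    = 0.08 · √(878/0.3510) − 1.645
    = 0.08 · 50.0142 − 1.645
    = 4.0011 − 1.645 = 2.3561 → 2.36
Power = Φ(2.36) = 0.991.

Power ≈ 0.991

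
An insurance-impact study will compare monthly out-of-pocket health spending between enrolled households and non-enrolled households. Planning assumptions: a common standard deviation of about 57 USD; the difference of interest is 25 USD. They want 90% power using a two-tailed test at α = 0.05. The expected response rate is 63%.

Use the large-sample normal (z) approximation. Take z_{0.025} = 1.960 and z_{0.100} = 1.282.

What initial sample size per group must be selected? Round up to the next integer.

n = 174 per group

n = (z_{α/2} + z_β)² · (σ₁² + σ₂²) / δ²
  = (1.960 + 1.282)² · (2·57² = 6498) / 25²
  = 10.5106 · 6498 / 625
  = 109.28
Adjust for 63% response: 109.28 / 0.63 = 173.45.
Round up → n = 174 per group.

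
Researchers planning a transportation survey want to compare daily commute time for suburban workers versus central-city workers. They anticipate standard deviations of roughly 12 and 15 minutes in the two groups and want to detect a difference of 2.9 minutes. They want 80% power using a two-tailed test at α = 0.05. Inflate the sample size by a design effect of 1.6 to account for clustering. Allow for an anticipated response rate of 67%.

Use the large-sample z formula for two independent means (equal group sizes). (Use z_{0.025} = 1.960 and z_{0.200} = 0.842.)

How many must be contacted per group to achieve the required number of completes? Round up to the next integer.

n = (z_{α/2} + z_β)² · (σ₁² + σ₂²) / δ²
  = (1.960 + 0.842)² · (12² + 15² = 369) / 2.9²
  = 7.8512 · 369 / 8.41
  = 344.48
Design effect: 1.6 × 344.48 = 551.17.
Adjust for 67% response: 551.17 / 0.67 = 822.64.
Round up → n = 823 per group.

n = 823 per group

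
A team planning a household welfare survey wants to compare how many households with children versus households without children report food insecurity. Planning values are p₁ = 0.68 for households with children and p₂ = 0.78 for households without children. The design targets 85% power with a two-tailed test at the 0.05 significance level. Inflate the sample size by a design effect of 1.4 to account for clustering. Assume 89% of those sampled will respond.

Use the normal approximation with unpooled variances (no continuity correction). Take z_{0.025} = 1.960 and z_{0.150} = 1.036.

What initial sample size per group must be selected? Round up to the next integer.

n = (z_{α/2} + z_β)² · [p₁(1−p₁) + p₂(1−p₂)] / (p₁ − p₂)²
  = (1.960 + 1.036)² · (0.68·0.32 + 0.78·0.22) / (-0.10)²
  = (2.996)² · (0.2176 + 0.1716) / 0.0100
  = 8.9760 · 0.3892 / 0.0100
  = 349.35
Design effect: 1.4 × 349.35 = 489.09.
Adjust for 89% response: 489.09 / 0.89 = 549.53.
Round up → n = 550 per group.

n = 550 per group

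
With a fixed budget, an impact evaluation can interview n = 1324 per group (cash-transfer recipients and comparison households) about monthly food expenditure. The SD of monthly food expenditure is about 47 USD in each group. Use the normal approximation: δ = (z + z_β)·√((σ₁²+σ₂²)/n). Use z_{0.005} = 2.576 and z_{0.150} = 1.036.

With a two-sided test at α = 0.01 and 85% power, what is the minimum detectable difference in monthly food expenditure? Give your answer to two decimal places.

Minimum detectable difference ≈ 6.60 USD

δ = (z_{α/2} + z_β) · √((σ₁²+σ₂²)/n)
  = (2.576 + 1.036) · √(4418/1324)
  = 3.612 · √3.3369
  = 3.612 · 1.8267
  = 6.5981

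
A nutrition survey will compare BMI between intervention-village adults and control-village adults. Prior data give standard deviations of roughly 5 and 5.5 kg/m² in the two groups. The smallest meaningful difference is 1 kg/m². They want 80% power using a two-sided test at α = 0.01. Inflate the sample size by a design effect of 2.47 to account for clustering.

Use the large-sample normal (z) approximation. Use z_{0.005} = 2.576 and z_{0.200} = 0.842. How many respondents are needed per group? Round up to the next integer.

n = (z_{α/2} + z_β)² · (σ₁² + σ₂²) / δ²
  = (2.576 + 0.842)² · (5² + 5.5² = 55.25) / 1²
  = 11.6827 · 55.25 / 1
  = 645.47
Design effect: 2.47 × 645.47 = 1594.31.
Round up → n = 1595 per group.

n = 1595 per group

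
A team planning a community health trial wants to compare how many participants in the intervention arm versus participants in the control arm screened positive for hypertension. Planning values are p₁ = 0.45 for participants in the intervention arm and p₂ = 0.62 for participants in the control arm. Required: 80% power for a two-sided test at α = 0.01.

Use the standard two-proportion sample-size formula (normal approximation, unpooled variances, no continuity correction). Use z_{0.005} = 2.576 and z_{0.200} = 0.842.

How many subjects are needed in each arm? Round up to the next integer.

n = (z_{α/2} + z_β)² · [p₁(1−p₁) + p₂(1−p₂)] / (p₁ − p₂)²
  = (2.576 + 0.842)² · (0.45·0.55 + 0.62·0.38) / (-0.17)²
  = (3.418)² · (0.2475 + 0.2356) / 0.0289
  = 11.6827 · 0.4831 / 0.0289
  = 195.29
Round up → n = 196 per group.

n = 196 per group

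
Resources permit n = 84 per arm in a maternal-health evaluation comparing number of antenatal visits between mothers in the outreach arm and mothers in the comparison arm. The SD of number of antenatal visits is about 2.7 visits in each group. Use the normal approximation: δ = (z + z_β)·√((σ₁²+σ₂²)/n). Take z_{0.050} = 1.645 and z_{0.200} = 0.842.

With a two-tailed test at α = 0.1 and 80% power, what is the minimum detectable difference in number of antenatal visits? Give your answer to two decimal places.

δ = (z_{α/2} + z_β) · √((σ₁²+σ₂²)/n)
  = (1.645 + 0.842) · √(14.58/84)
  = 2.487 · √0.17357
  = 2.487 · 0.4166
  = 1.0361

Minimum detectable difference ≈ 1.04 visits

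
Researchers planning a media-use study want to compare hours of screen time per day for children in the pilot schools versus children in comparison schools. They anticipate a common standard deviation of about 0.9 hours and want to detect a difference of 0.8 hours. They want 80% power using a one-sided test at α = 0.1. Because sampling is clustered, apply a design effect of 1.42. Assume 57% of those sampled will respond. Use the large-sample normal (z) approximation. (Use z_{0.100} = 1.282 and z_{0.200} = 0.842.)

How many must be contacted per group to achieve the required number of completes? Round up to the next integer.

n = (z_α + z_β)² · (σ₁² + σ₂²) / δ²
  = (1.282 + 0.842)² · (2·0.9² = 1.62) / 0.8²
  = 4.5114 · 1.62 / 0.64
  = 11.42
Design effect: 1.42 × 11.42 = 16.22.
Adjust for 57% response: 16.22 / 0.57 = 28.45.
Round up → n = 29 per group.

n = 29 per group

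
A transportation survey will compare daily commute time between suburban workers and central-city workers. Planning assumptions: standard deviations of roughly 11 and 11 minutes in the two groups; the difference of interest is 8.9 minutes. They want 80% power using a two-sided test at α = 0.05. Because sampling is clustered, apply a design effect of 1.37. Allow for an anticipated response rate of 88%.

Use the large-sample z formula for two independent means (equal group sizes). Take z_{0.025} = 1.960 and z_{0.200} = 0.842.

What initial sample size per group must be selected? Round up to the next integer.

n = (z_{α/2} + z_β)² · (σ₁² + σ₂²) / δ²
  = (1.960 + 0.842)² · (11² + 11² = 242) / 8.9²
  = 7.8512 · 242 / 79.21
  = 23.99
Design effect: 1.37 × 23.99 = 32.86.
Adjust for 88% response: 32.86 / 0.88 = 37.34.
Round up → n = 38 per group.

n = 38 per group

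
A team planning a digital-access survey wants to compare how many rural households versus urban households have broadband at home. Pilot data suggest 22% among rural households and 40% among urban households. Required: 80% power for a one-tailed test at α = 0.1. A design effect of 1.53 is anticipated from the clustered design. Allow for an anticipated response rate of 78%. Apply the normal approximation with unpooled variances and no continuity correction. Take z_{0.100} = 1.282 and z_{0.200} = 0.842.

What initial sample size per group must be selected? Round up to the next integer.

n = 113 per group

n = (z_α + z_β)² · [p₁(1−p₁) + p₂(1−p₂)] / (p₁ − p₂)²
  = (1.282 + 0.842)² · (0.22·0.78 + 0.40·0.60) / (-0.18)²
  = (2.124)² · (0.1716 + 0.2400) / 0.0324
  = 4.5114 · 0.4116 / 0.0324
  = 57.31
Design effect: 1.53 × 57.31 = 87.69.
Adjust for 78% response: 87.69 / 0.78 = 112.42.
Round up → n = 113 per group.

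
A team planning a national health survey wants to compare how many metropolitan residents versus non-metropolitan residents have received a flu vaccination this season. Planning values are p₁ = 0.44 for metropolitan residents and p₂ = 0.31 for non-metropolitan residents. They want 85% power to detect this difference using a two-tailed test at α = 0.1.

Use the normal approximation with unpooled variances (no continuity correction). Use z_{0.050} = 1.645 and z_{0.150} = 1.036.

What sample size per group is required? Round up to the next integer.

n = 196 per group

n = (z_{α/2} + z_β)² · [p₁(1−p₁) + p₂(1−p₂)] / (p₁ − p₂)²
  = (1.645 + 1.036)² · (0.44·0.56 + 0.31·0.69) / (0.13)²
  = (2.681)² · (0.2464 + 0.2139) / 0.0169
  = 7.1878 · 0.4603 / 0.0169
  = 195.77
Round up → n = 196 per group.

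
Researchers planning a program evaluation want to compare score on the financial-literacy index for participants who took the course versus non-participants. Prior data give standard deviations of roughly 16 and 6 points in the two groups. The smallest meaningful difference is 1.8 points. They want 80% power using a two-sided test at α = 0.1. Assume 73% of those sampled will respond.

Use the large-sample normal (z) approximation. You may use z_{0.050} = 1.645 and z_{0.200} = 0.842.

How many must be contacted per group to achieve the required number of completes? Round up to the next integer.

n = 764 per group

n = (z_{α/2} + z_β)² · (σ₁² + σ₂²) / δ²
  = (1.645 + 0.842)² · (16² + 6² = 292) / 1.8²
  = 6.1852 · 292 / 3.24
  = 557.43
Adjust for 73% response: 557.43 / 0.73 = 763.60.
Round up → n = 764 per group.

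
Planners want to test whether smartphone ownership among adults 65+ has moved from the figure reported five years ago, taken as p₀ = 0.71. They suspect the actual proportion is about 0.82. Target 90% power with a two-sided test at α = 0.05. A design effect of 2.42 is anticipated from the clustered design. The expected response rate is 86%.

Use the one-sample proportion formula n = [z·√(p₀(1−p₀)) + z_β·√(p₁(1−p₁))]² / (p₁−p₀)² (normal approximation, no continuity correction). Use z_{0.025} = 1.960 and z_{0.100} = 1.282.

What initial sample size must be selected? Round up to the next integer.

n = [z_{α/2}·√(p₀q₀) + z_β·√(p₁q₁)]² / (p₁ − p₀)²
  = [1.960·√(0.71·0.29) + 1.282·√(0.82·0.18)]² / (0.11)²
  = [1.960·0.4538 + 1.282·0.3842]² / 0.0121
  = [1.3819]² / 0.0121
  = 157.82
Design effect: 2.42 × 157.82 = 381.93.
Adjust for 86% response: 381.93 / 0.86 = 444.11.
Round up → n = 445.

n = 445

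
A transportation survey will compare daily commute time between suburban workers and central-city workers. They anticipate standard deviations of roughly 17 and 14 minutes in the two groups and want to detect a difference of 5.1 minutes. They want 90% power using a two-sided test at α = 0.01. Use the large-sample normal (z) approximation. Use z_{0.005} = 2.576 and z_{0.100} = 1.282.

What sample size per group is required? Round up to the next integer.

n = 278 per group

n = (z_{α/2} + z_β)² · (σ₁² + σ₂²) / δ²
  = (2.576 + 1.282)² · (17² + 14² = 485) / 5.1²
  = 14.8842 · 485 / 26.01
  = 277.54
Round up → n = 278 per group.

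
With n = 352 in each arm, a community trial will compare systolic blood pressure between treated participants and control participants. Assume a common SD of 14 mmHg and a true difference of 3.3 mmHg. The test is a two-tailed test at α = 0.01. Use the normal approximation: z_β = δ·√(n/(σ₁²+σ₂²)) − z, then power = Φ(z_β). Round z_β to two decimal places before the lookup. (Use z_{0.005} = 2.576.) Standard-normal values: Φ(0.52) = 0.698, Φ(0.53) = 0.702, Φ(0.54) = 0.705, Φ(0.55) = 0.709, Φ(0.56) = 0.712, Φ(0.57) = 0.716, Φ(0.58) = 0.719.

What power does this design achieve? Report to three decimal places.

z_β = δ·√(n/(σ₁²+σ₂²)) − z_{α/2}
    = 3.3 · √(352/392) − 2.576
    = 3.3 · 0.94761 − 2.576
    = 3.1271 − 2.576 = 0.5511 → 0.55
Power = Φ(0.55) = 0.709.

Power ≈ 0.709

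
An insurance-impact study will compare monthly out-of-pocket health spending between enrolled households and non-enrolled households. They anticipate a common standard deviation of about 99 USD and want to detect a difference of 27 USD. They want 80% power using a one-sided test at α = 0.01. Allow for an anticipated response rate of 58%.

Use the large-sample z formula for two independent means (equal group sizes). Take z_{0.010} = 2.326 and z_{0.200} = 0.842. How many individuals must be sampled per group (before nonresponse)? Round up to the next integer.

n = (z_α + z_β)² · (σ₁² + σ₂²) / δ²
  = (2.326 + 0.842)² · (2·99² = 19602) / 27²
  = 10.0362 · 19602 / 729
  = 269.86
Adjust for 58% response: 269.86 / 0.58 = 465.28.
Round up → n = 466 per group.

n = 466 per group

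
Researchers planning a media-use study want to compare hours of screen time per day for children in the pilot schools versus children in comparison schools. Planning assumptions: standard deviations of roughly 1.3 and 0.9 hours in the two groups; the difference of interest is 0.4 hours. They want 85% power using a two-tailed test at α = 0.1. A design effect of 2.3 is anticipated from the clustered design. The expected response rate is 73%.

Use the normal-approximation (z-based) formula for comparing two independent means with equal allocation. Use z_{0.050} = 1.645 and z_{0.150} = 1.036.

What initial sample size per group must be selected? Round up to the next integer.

n = (z_{α/2} + z_β)² · (σ₁² + σ₂²) / δ²
  = (1.645 + 1.036)² · (1.3² + 0.9² = 2.5) / 0.4²
  = 7.1878 · 2.5 / 0.16
  = 112.31
Design effect: 2.3 × 112.31 = 258.31.
Adjust for 73% response: 258.31 / 0.73 = 353.85.
Round up → n = 354 per group.

n = 354 per group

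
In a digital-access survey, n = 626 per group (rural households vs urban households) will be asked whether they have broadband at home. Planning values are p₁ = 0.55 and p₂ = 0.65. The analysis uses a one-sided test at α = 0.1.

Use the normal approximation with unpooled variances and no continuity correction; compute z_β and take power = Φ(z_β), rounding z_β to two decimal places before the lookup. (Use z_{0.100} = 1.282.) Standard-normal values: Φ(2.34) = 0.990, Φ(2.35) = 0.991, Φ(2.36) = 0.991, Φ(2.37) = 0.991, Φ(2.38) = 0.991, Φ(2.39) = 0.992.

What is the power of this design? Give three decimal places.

z_β = |p₁−p₂|·√(n/[p₁q₁+p₂q₂]) − z_α
    = 0.10 · √(626/0.4750) − 1.282
    = 0.10 · 36.3028 − 1.282
    = 3.6303 − 1.282 = 2.3483 → 2.35
Power = Φ(2.35) = 0.991.

Power ≈ 0.991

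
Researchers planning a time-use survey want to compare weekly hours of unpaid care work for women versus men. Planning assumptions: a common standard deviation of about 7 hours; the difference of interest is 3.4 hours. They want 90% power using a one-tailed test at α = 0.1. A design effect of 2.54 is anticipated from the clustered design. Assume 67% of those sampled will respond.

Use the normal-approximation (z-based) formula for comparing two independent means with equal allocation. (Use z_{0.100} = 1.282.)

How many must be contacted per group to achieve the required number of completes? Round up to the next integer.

n = (z_α + z_β)² · (σ₁² + σ₂²) / δ²
  = (1.282 + 1.282)² · (2·7² = 98) / 3.4²
  = 6.5741 · 98 / 11.56
  = 55.73
Design effect: 2.54 × 55.73 = 141.56.
Adjust for 67% response: 141.56 / 0.67 = 211.28.
Round up → n = 212 per group.

n = 212 per group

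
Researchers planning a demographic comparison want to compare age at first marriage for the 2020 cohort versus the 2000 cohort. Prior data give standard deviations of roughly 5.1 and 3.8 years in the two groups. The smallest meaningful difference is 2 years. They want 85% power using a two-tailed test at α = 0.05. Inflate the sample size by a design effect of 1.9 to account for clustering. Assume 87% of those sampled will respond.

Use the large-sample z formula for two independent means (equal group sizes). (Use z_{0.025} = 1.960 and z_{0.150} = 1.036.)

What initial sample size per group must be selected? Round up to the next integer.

n = (z_{α/2} + z_β)² · (σ₁² + σ₂²) / δ²
  = (1.960 + 1.036)² · (5.1² + 3.8² = 40.45) / 2²
  = 8.9760 · 40.45 / 4
  = 90.77
Design effect: 1.9 × 90.77 = 172.46.
Adjust for 87% response: 172.46 / 0.87 = 198.23.
Round up → n = 199 per group.

n = 199 per group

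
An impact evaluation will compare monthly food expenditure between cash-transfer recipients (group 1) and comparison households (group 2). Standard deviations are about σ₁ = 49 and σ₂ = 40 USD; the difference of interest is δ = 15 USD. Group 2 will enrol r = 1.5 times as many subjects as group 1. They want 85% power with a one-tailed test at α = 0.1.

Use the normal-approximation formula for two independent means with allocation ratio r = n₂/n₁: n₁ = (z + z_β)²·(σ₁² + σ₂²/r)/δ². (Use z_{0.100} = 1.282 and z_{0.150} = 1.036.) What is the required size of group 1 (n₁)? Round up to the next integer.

n₁ = (z_α + z_β)² · (σ₁² + σ₂²/r) / δ²
   = (1.282 + 1.036)² · (49² + 40²/1.5) / 15²
   = 5.3731 · (2401 + 1066.7) / 225
   = 5.3731 · 3467.7 / 225
   = 82.81
Round up → n₁ = 83; n₂ = r·n₁ = 1.5 × 83 = 125.

n₁ = 83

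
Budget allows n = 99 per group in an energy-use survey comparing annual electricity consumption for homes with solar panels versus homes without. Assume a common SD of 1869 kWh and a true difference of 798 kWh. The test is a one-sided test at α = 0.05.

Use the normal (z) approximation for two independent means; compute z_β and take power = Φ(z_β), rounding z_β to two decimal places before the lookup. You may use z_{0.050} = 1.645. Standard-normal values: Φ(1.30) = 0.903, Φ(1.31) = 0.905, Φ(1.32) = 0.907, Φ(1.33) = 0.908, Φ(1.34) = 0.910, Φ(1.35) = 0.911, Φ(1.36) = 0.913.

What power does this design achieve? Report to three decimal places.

z_β = δ·√(n/(σ₁²+σ₂²)) − z_α
    = 798 · √(99/6986322) − 1.645
    = 798 · 0.00376 − 1.645
    = 3.0040 − 1.645 = 1.3590 → 1.36
Power = Φ(1.36) = 0.913.

Power ≈ 0.913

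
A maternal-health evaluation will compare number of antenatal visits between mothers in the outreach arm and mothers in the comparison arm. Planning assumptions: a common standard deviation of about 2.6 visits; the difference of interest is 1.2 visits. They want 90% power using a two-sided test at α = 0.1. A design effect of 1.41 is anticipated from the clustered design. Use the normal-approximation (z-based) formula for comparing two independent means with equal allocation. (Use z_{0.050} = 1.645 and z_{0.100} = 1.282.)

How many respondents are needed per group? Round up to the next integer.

n = (z_{α/2} + z_β)² · (σ₁² + σ₂²) / δ²
  = (1.645 + 1.282)² · (2·2.6² = 13.52) / 1.2²
  = 8.5673 · 13.52 / 1.44
  = 80.44
Design effect: 1.41 × 80.44 = 113.42.
Round up → n = 114 per group.

n = 114 per group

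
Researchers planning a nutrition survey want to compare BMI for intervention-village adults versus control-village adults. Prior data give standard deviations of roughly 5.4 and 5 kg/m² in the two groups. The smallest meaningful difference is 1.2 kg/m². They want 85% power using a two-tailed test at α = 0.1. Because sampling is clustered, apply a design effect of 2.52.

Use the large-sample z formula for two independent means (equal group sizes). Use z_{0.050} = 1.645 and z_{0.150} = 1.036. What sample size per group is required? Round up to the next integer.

n = 682 per group

n = (z_{α/2} + z_β)² · (σ₁² + σ₂²) / δ²
  = (1.645 + 1.036)² · (5.4² + 5² = 54.16) / 1.2²
  = 7.1878 · 54.16 / 1.44
  = 270.34
Design effect: 2.52 × 270.34 = 681.26.
Round up → n = 682 per group.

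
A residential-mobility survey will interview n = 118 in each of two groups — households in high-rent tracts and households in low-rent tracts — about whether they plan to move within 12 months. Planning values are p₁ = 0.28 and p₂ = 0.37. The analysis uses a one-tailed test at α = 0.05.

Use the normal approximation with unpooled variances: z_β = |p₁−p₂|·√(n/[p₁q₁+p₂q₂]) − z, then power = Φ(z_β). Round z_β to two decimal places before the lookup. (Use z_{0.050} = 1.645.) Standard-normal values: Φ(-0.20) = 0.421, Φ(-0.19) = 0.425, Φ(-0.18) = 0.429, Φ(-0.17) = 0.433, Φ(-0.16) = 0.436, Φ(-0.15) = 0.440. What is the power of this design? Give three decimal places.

z_β = |p₁−p₂|·√(n/[p₁q₁+p₂q₂]) − z_α
    = 0.09 · √(118/0.4347) − 1.645
    = 0.09 · 16.4758 − 1.645
    = 1.4828 − 1.645 = -0.1622 → -0.16
Power = Φ(-0.16) = 0.436.

Power ≈ 0.436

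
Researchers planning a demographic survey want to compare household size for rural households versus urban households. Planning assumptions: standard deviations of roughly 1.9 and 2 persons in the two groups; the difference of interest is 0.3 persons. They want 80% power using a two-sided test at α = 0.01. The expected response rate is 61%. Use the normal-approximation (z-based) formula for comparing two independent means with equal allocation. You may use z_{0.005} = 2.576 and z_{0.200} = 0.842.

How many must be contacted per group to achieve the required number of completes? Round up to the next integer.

n = (z_{α/2} + z_β)² · (σ₁² + σ₂²) / δ²
  = (2.576 + 0.842)² · (1.9² + 2² = 7.61) / 0.3²
  = 11.6827 · 7.61 / 0.09
  = 987.84
Adjust for 61% response: 987.84 / 0.61 = 1619.41.
Round up → n = 1620 per group.

n = 1620 per group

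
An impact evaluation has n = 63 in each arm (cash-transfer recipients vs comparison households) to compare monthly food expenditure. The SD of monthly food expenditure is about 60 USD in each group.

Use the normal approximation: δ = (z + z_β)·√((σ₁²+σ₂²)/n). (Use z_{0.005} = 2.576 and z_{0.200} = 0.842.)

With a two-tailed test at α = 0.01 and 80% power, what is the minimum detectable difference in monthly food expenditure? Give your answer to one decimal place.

Minimum detectable difference ≈ 36.5 USD

δ = (z_{α/2} + z_β) · √((σ₁²+σ₂²)/n)
  = (2.576 + 0.842) · √(7200/63)
  = 3.418 · √114.2857
  = 3.418 · 10.6904
  = 36.5400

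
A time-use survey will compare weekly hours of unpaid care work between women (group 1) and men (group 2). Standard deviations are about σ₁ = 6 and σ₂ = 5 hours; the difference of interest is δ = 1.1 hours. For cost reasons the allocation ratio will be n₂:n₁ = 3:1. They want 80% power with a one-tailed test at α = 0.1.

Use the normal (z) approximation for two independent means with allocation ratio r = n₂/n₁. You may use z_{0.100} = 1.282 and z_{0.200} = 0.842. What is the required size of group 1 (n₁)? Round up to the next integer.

n₁ = 166

n₁ = (z_α + z_β)² · (σ₁² + σ₂²/r) / δ²
   = (1.282 + 0.842)² · (6² + 5²/3) / 1.1²
   = 4.5114 · (36 + 8.3333) / 1.21
   = 4.5114 · 44.3333 / 1.21
   = 165.29
Round up → n₁ = 166; n₂ = r·n₁ = 3 × 166 = 498.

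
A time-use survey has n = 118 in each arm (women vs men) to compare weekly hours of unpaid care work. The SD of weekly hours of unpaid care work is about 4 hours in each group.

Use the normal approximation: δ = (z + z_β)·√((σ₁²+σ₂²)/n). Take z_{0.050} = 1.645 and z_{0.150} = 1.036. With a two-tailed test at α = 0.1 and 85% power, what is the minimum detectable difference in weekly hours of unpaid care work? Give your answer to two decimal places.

Minimum detectable difference ≈ 1.40 hours

δ = (z_{α/2} + z_β) · √((σ₁²+σ₂²)/n)
  = (1.645 + 1.036) · √(32/118)
  = 2.681 · √0.27119
  = 2.681 · 0.5208
  = 1.3961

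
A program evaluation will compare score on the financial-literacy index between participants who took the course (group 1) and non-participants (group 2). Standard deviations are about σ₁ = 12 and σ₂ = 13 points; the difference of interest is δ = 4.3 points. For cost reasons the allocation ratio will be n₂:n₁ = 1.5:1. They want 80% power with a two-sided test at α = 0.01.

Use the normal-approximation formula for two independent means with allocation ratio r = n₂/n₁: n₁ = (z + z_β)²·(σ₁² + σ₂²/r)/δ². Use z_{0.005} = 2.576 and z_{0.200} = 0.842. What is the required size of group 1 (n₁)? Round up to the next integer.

n₁ = (z_{α/2} + z_β)² · (σ₁² + σ₂²/r) / δ²
   = (2.576 + 0.842)² · (12² + 13²/1.5) / 4.3²
   = 11.6827 · (144 + 112.6667) / 18.49
   = 11.6827 · 256.6667 / 18.49
   = 162.17
Round up → n₁ = 163; n₂ = r·n₁ = 1.5 × 163 = 245.

n₁ = 163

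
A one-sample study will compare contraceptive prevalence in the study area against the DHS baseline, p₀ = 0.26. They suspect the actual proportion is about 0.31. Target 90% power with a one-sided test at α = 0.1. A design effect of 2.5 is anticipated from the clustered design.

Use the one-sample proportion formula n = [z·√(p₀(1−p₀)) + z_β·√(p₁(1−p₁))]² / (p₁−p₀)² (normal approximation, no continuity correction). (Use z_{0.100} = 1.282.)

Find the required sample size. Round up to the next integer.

n = 1335

n = [z_α·√(p₀q₀) + z_β·√(p₁q₁)]² / (p₁ − p₀)²
  = [1.282·√(0.26·0.74) + 1.282·√(0.31·0.69)]² / (0.05)²
  = [1.282·0.4386 + 1.282·0.4625]² / 0.0025
  = [1.1552]² / 0.0025
  = 533.84
Design effect: 2.5 × 533.84 = 1334.59.
Round up → n = 1335.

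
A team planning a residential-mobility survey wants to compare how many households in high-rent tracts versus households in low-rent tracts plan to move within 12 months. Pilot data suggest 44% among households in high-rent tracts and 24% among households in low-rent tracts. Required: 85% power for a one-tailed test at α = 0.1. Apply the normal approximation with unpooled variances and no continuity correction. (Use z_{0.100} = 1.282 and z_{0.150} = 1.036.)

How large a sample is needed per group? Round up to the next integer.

n = 58 per group

n = (z_α + z_β)² · [p₁(1−p₁) + p₂(1−p₂)] / (p₁ − p₂)²
  = (1.282 + 1.036)² · (0.44·0.56 + 0.24·0.76) / (0.20)²
  = (2.318)² · (0.2464 + 0.1824) / 0.0400
  = 5.3731 · 0.4288 / 0.0400
  = 57.60
Round up → n = 58 per group.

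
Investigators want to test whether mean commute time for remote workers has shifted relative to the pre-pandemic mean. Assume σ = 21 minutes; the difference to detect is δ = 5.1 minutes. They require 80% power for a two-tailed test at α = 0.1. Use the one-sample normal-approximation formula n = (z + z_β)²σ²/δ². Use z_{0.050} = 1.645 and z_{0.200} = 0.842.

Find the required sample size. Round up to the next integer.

n = 105

n = (z_{α/2} + z_β)² · σ² / δ²
  = (1.645 + 0.842)² · 21² / 5.1²
  = 6.1852 · 441 / 26.01
  = 104.87
Round up → n = 105.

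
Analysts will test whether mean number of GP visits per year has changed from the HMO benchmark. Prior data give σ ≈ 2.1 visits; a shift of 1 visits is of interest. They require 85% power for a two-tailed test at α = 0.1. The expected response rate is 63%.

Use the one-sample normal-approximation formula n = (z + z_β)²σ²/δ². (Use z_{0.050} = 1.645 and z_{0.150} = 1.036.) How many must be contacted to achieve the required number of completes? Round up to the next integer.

n = 51

n = (z_{α/2} + z_β)² · σ² / δ²
  = (1.645 + 1.036)² · 2.1² / 1²
  = 7.1878 · 4.41 / 1
  = 31.70
Adjust for 63% response: 31.70 / 0.63 = 50.31.
Round up → n = 51.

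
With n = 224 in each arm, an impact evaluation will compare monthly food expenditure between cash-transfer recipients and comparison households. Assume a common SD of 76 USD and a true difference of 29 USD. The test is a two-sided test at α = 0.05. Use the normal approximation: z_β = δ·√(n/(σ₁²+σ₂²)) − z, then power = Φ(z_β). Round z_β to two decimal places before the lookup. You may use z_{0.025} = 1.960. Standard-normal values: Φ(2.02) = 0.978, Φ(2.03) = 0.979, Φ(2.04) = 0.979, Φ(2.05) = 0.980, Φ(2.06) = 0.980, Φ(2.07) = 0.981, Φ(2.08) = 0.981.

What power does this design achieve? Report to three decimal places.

Power ≈ 0.981

z_β = δ·√(n/(σ₁²+σ₂²)) − z_{α/2}
    = 29 · √(224/11552) − 1.960
    = 29 · 0.13925 − 1.960
    = 4.0383 − 1.960 = 2.0783 → 2.08
Power = Φ(2.08) = 0.981.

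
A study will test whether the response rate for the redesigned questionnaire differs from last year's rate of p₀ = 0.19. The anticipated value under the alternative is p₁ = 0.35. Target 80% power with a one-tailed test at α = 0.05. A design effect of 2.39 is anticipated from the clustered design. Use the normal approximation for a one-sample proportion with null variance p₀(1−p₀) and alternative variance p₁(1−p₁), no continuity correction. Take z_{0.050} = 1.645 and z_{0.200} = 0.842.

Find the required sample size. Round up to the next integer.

n = [z_α·√(p₀q₀) + z_β·√(p₁q₁)]² / (p₁ − p₀)²
  = [1.645·√(0.19·0.81) + 0.842·√(0.35·0.65)]² / (0.16)²
  = [1.645·0.3923 + 0.842·0.4770]² / 0.0256
  = [1.0469]² / 0.0256
  = 42.82
Design effect: 2.39 × 42.82 = 102.33.
Round up → n = 103.

n = 103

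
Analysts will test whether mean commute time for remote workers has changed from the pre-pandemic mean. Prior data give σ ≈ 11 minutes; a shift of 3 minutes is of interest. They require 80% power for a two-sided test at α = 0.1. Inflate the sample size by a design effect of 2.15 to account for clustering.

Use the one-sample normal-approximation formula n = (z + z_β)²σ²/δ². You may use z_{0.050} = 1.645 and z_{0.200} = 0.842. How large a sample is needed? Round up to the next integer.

n = 179

n = (z_{α/2} + z_β)² · σ² / δ²
  = (1.645 + 0.842)² · 11² / 3²
  = 6.1852 · 121 / 9
  = 83.16
Design effect: 2.15 × 83.16 = 178.79.
Round up → n = 179.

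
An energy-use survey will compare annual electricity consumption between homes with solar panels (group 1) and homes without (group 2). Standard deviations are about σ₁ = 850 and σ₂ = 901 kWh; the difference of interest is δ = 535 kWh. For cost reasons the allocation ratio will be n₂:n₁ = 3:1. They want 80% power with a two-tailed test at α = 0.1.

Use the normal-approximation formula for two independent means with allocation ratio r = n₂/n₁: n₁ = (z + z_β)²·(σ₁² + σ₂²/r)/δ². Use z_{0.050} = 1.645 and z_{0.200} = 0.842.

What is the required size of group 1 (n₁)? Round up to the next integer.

n₁ = 22

n₁ = (z_{α/2} + z_β)² · (σ₁² + σ₂²/r) / δ²
   = (1.645 + 0.842)² · (850² + 901²/3) / 535²
   = 6.1852 · (722500 + 270600.3) / 286225
   = 6.1852 · 993100.3 / 286225
   = 21.46
Round up → n₁ = 22; n₂ = r·n₁ = 3 × 22 = 66.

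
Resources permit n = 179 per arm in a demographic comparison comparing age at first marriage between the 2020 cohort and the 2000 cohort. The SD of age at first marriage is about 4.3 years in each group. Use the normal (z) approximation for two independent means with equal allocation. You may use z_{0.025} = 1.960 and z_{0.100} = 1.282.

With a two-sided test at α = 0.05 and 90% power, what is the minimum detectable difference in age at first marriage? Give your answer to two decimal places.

δ = (z_{α/2} + z_β) · √((σ₁²+σ₂²)/n)
  = (1.960 + 1.282) · √(36.98/179)
  = 3.242 · √0.20659
  = 3.242 · 0.4545
  = 1.4736

Minimum detectable difference ≈ 1.47 years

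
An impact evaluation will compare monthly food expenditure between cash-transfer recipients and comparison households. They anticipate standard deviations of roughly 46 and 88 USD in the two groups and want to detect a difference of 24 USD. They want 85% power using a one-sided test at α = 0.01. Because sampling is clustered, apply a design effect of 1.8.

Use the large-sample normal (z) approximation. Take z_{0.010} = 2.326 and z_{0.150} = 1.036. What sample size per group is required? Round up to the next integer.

n = 349 per group

n = (z_α + z_β)² · (σ₁² + σ₂²) / δ²
  = (2.326 + 1.036)² · (46² + 88² = 9860) / 24²
  = 11.3030 · 9860 / 576
  = 193.49
Design effect: 1.8 × 193.49 = 348.28.
Round up → n = 349 per group.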